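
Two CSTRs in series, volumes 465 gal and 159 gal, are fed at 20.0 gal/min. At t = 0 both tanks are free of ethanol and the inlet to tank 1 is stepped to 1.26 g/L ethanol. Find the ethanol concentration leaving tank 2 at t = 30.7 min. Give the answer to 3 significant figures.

Each tank obeys Vᵢ dCᵢ/dt = Q(Cᵢ₋₁ − Cᵢ), so τᵢ = Vᵢ/Q.
τ₁ = 465/20.0 = 23.250 min; τ₂ = 159/20.0 = 7.9500 min.
Tank 1: C₁ = C_in(1 − e^(−t/τ₁)). Tank 2 (τ₁ ≠ τ₂): C₂ = C_in[1 − (τ₁ e^(−t/τ₁) − τ₂ e^(−t/τ₂))/(τ₁ − τ₂)].
At t = 30.7: e^(−t/τ₁) = 0.26702, e^(−t/τ₂) = 0.021034.
C₂ = 1.26·[1 − (23.250·0.26702 − 7.9500·0.021034)/(15.300)] = 1.26·0.60516 = 0.76251 g/L.

0.763 g/L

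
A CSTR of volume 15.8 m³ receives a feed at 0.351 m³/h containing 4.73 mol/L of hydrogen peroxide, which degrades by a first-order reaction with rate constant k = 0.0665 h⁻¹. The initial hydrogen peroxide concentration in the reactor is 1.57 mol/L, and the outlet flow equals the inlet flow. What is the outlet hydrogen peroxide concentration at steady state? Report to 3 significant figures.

V dC/dt = Q(C_in − C) − k V C.
At steady state: 0 = Q C_in − (Q + kV) C_ss, so C_ss = Q C_in/(Q + kV).
C_ss = 0.351·4.73/(0.351 + 0.0665·15.8) = 1.6602/1.4017 = 1.1844 mol/L.

1.18 mol/L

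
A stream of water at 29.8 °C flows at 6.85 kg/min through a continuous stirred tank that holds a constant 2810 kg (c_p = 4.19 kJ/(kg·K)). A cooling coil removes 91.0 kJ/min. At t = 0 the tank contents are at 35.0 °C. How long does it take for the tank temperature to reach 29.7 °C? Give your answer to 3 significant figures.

M c_p dT/dt = ṁ c_p (T_in − T) − Q̇.
τ = M/ṁ = 410.22 min; T_ss = T_in − Q̇/(ṁ c_p) = 26.629 °C.
T(t) = T_ss + (T₀ − T_ss) e^(−t/τ). Set T = 29.7:
e^(−t/τ) = (29.7 − 26.629)/(35.0 − 26.629) = 0.36683
t = −410.22 · ln(0.36683) = 411.39 min.

411 min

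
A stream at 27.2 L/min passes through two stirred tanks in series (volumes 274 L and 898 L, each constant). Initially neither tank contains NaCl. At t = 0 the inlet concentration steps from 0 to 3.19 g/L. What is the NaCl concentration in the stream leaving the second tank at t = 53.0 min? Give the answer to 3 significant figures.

2.28 g/L

Each tank obeys Vᵢ dCᵢ/dt = Q(Cᵢ₋₁ − Cᵢ), so τᵢ = Vᵢ/Q.
τ₁ = 274/27.2 = 10.074 min; τ₂ = 898/27.2 = 33.015 min.
Solving the cascade with C₁(0)=C₂(0)=0 gives C₂(t) = C_in[1 − (τ₁ e^(−t/τ₁) − τ₂ e^(−t/τ₂))/(τ₁ − τ₂)].
At t = 53.0: e^(−t/τ₁) = 0.0051885, e^(−t/τ₂) = 0.20082.
C₂ = 3.19·[1 − (10.074·0.0051885 − 33.015·0.20082)/(-22.941)] = 3.19·0.71328 = 2.2754 g/L.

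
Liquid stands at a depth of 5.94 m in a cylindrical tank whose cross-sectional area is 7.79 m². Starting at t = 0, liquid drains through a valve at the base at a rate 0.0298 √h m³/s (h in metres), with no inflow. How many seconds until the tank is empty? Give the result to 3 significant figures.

1270 s

With no inflow, A dh/dt = −0.0298 √h.
∫ h^(−1/2) dh = −(0.0298/A) ∫ dt, giving 2√h = 2√h₀ − (0.0298/A) t.
Set h = 0: 2√h₀ = (0.0298/A) t_empty ⇒ t_empty = 2A√h₀/0.0298.
t_empty = 2·7.79·√5.94/0.0298 = 15.580·2.4372/0.0298 = 1274.2 s.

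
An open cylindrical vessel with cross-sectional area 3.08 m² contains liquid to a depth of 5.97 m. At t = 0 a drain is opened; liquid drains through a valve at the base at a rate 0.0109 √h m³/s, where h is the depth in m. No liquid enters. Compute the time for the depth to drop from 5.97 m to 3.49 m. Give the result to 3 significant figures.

A dh/dt = −Q_out = −0.0109 √h.
∫ h^(−1/2) dh = −(0.0109/A) ∫ dt, giving 2√h = 2√h₀ − (0.0109/A) t.
t = 2A(√h₀ − √h)/0.0109 = 2·3.08·(√5.97 − √3.49)/0.0109
  = 6.1600 × (2.4434 − 1.8682) / 0.0109 = 325.07 s.

325 s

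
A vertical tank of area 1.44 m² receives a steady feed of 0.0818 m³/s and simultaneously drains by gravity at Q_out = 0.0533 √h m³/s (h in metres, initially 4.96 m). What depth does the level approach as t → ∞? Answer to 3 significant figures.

2.36 m

Mass balance (ρ constant): A dh/dt = Q_in − 0.0533 √h. At steady state dh/dt = 0:
Q_in = 0.0533 √h_ss ⇒ √h_ss = 0.0818/0.0533 = 1.5347.
h_ss = 1.5347² = 2.3553 m. (Since h₀ = 4.96 m > h_ss, the level will fall toward this value.)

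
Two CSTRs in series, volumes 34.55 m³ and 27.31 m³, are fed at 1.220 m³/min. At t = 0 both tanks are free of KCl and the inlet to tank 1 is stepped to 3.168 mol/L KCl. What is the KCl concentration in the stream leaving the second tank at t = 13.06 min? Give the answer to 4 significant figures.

0.3033 mol/L

Species balance on tank i: dCᵢ/dt = (Cᵢ₋₁ − Cᵢ)/τᵢ with τᵢ = Vᵢ/Q.
τ₁ = 34.55/1.220 = 28.3197 min; τ₂ = 27.31/1.220 = 22.3852 min.
Solving the cascade with C₁(0)=C₂(0)=0 gives C₂(t) = C_in[1 − (τ₁ e^(−t/τ₁) − τ₂ e^(−t/τ₂))/(τ₁ − τ₂)].
At t = 13.06: e^(−t/τ₁) = 0.630550, e^(−t/τ₂) = 0.557987.
C₂ = 3.168·[1 − (28.3197·0.630550 − 22.3852·0.557987)/(5.93443)] = 3.168·0.0957365 = 0.303293 mol/L.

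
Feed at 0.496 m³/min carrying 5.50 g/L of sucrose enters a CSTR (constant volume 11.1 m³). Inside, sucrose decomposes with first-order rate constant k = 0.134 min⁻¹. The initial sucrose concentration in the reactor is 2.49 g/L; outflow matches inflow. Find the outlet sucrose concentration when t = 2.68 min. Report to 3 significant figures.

Accumulation = in − out − consumed: V dC/dt = Q C_in − Q C − k V C.
dC/dt = (Q/V) C_in − (Q/V + k) C; effective rate a = Q/V + k = 0.044685 + 0.134 = 0.17868 min⁻¹.
C_ss = Q C_in/(Q + kV) = 1.3754 g/L; C(t) = C_ss + (C₀ − C_ss) e^(−a t).
C(2.68) = 1.3754 + (1.1146)·e^(−0.17868·2.68) = 1.3754 + (1.1146)·0.61948 = 2.0659 g/L.

2.07 g/L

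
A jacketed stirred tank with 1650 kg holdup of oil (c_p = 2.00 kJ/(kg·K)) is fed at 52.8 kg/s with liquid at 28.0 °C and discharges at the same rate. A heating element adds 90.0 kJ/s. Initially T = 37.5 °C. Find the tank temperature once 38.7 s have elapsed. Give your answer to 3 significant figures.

Energy balance: M c_p dT/dt = ṁ c_p (T_in − T) + 90.0.
τ = M/ṁ = 31.250 s; T_ss = T_in + Q̇/(ṁ c_p) = 28.0 + 90.0/(52.8·2.00) = 28.852 °C.
This is linear first-order; T(t) = T_ss + (T₀ − T_ss) e^(−t/τ).
T(38.7) = 28.852 + (8.6477)·e^(−38.7/31.250) = 28.852 + (8.6477)·0.28985 = 31.359 °C.

31.4 °C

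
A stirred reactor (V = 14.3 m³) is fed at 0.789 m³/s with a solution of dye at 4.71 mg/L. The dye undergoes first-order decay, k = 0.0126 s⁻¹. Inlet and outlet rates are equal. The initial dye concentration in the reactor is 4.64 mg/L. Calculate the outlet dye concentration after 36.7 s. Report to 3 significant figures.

Species balance: V dC/dt = Q C_in − Q C − k V C.
This is linear with rate a = Q/V + k = 0.067775 s⁻¹.
C_ss = Q C_in/(Q + kV) = 3.8344 mg/L; C(t) = C_ss + (C₀ − C_ss) e^(−a t).
C(36.7) = 3.8344 + (0.80563)·e^(−0.067775·36.7) = 3.8344 + (0.80563)·0.083131 = 3.9013 mg/L.

3.90 mg/L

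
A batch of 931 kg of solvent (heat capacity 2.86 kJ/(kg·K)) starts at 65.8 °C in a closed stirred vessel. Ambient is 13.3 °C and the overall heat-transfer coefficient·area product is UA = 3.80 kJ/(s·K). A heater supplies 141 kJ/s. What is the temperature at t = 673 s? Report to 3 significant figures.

56.3 °C

First-law balance (no shaft work): M c_p dT/dt = −UA(T − T_amb) + Q̇.
dT/dt = (T_ss − T)/τ with T_ss = T_amb + Q̇/UA = 13.3 + 141/3.80 = 50.405 °C, τ = M c_p/UA = 931·2.86/3.80 = 700.70 s.
T approaches T_ss exponentially: T(t) = T_ss + (T₀ − T_ss) e^(−t/τ).
T(673) = 50.405 + (15.395)·0.38271 = 56.297 °C.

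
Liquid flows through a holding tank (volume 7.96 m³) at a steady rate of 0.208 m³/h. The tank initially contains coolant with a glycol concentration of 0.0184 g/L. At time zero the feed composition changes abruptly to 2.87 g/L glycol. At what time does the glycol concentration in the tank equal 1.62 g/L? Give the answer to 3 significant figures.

Unsteady species balance (constant V, well mixed): V dC/dt = Q(C_in − C), so τ = V/Q = 38.269 h.
C(t) = C_in + (C₀ − C_in) e^(−t/τ). Set C = 1.62 and solve for t:
e^(−t/τ) = (C − C_in)/(C₀ − C_in) = (1.62 − 2.87)/(0.0184 − 2.87) = 0.43835
t = −τ ln(…) = 38.269 × 0.82474 = 31.562 h.

31.6 h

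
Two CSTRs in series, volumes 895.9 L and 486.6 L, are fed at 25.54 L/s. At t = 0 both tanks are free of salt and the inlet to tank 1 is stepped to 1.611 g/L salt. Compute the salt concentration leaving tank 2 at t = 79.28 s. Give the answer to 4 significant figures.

Each tank obeys Vᵢ dCᵢ/dt = Q(Cᵢ₋₁ − Cᵢ), so τᵢ = Vᵢ/Q.
τ₁ = 895.9/25.54 = 35.0783 s; τ₂ = 486.6/25.54 = 19.0525 s.
Solving the cascade with C₁(0)=C₂(0)=0 gives C₂(t) = C_in[1 − (τ₁ e^(−t/τ₁) − τ₂ e^(−t/τ₂))/(τ₁ − τ₂)].
At t = 79.28: e^(−t/τ₁) = 0.104341, e^(−t/τ₂) = 0.0155898.
C₂ = 1.611·[1 − (35.0783·0.104341 − 19.0525·0.0155898)/(16.0258)] = 1.611·0.790145 = 1.27292 g/L.

1.273 g/L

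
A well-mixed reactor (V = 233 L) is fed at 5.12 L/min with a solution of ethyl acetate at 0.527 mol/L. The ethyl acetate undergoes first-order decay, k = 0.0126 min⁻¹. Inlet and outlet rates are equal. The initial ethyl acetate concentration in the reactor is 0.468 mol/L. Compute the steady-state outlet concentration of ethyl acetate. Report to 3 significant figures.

0.335 mol/L

Accumulation = in − out − consumed: V dC/dt = Q C_in − Q C − k V C.
Steady state (dC/dt = 0): C_ss = Q C_in/(Q + kV) = C_in/(1 + kV/Q).
C_ss = 5.12·0.527/(5.12 + 0.0126·233) = 2.6982/8.0558 = 0.33494 mol/L.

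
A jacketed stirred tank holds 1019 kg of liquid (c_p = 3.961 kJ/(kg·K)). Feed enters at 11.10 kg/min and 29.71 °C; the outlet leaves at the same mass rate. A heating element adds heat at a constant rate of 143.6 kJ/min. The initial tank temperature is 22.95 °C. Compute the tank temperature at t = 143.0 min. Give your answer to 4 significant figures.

30.86 °C

M c_p dT/dt = ṁ c_p (T_in − T) + Q̇.
Rearrange: dT/dt = (T_ss − T)/τ with τ = M/ṁ = 91.8018 min and T_ss = T_in + Q̇/(ṁ c_p) = 32.9761 °C.
Integrating: T(t) = T_ss + (T₀ − T_ss) e^(−t/τ).
T(143.0) = 32.9761 + (-10.0261)·e^(−143.0/91.8018) = 32.9761 + (-10.0261)·0.210619 = 30.8644 °C.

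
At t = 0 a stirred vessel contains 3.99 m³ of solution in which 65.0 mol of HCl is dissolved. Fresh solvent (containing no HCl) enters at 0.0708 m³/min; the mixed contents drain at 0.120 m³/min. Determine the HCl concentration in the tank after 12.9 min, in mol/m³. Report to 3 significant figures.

12.7 mol/m³

Total volume: dV/dt = Q_in − Q_out = -0.049200 m³/min, so V(t) = 3.99 − 0.049200 t and V(12.9) = 3.3553 m³.
Solute balance: dm/dt = 0 − Q_out C = −Q_out m/V(t).
Separate: dm/m = −Q_out dt/V(t) ⇒ ln(m/m₀) = −(Q_out/(Q_in−Q_out)) ln(V/V₀).
m = m₀ (V₀/V)^(Q_out/(Q_in−Q_out)) = 65.0 × (3.99/3.3553)^(-2.4390) = 42.599 mol.
C = m/V = 42.599/3.3553 = 12.696 mol/m³.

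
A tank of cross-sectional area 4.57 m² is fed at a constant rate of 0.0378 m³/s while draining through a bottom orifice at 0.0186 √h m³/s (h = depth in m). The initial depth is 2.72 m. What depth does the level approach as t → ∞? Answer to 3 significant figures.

A dh/dt = Q_in − 0.0186 √h. Steady state requires inflow = outflow:
Q_in = 0.0186 √h_ss ⇒ √h_ss = 0.0378/0.0186 = 2.0323.
h_ss = 2.0323² = 4.1301 m. (Since h₀ = 2.72 m < h_ss, the level will rise toward this value.)

4.13 m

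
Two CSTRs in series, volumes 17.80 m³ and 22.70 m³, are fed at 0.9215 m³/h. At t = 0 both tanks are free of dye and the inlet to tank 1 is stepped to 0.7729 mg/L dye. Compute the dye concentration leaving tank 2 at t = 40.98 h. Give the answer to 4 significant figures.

0.4310 mg/L

Species balance on tank i: dCᵢ/dt = (Cᵢ₋₁ − Cᵢ)/τᵢ with τᵢ = Vᵢ/Q.
τ₁ = 17.80/0.9215 = 19.3163 h; τ₂ = 22.70/0.9215 = 24.6337 h.
Tank 1: C₁ = C_in(1 − e^(−t/τ₁)). Tank 2 (τ₁ ≠ τ₂): C₂ = C_in[1 − (τ₁ e^(−t/τ₁) − τ₂ e^(−t/τ₂))/(τ₁ − τ₂)].
At t = 40.98: e^(−t/τ₁) = 0.119849, e^(−t/τ₂) = 0.189461.
C₂ = 0.7729·[1 − (19.3163·0.119849 − 24.6337·0.189461)/(-5.31742)] = 0.7729·0.557663 = 0.431018 mg/L.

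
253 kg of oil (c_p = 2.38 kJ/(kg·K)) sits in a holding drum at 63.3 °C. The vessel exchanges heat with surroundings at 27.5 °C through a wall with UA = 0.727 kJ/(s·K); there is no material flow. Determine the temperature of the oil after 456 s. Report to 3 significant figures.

48.1 °C

Heat balance on the well-mixed liquid: M c_p dT/dt = −UA(T − T_amb).
dT/dt = (T_ss − T)/τ with T_ss = T_amb = 27.500 °C, τ = M c_p/UA = 253·2.38/0.727 = 828.25 s.
Solution: T(t) = T_ss + (T₀ − T_ss) e^(−t/τ).
T(456) = 27.500 + (35.800)·0.57663 = 48.143 °C.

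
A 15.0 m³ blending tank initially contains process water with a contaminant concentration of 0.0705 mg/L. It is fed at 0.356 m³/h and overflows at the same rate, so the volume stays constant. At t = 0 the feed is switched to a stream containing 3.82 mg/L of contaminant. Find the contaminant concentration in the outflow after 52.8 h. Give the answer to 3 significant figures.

Accumulation = in − out for the solute gives V dC/dt = Q(C_in − C).
Rewrite as dC/dt + C/τ = C_in/τ, τ = V/Q = 42.135 h.
Integrating: C(t) = C_in + (C₀ − C_in) e^(−t/τ).
C(52.8) = 3.82 + (0.0705 − 3.82)·e^(−52.8/42.135) = 3.82 + (-3.7495)·0.28561 = 2.7491 mg/L.

2.75 mg/L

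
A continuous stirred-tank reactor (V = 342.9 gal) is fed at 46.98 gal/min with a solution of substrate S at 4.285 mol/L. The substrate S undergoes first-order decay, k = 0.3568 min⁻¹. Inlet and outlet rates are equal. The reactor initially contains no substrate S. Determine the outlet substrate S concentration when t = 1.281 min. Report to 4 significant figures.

0.5573 mol/L

Accumulation = in − out − consumed: V dC/dt = Q C_in − Q C − k V C.
dC/dt = (Q/V) C_in − (Q/V + k) C; effective rate a = Q/V + k = 0.137008 + 0.3568 = 0.493808 min⁻¹.
C_ss = Q C_in/(Q + kV) = 1.18888 mol/L; C(t) = C_ss + (C₀ − C_ss) e^(−a t).
C(1.281) = 1.18888 + (-1.18888)·e^(−0.493808·1.281) = 1.18888 + (-1.18888)·0.531226 = 0.557317 mol/L.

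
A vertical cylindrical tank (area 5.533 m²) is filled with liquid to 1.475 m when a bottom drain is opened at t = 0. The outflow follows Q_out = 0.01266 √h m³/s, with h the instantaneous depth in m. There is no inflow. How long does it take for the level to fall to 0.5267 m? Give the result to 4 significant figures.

With no inflow, A dh/dt = −0.01266 √h.
∫ h^(−1/2) dh = −(0.01266/A) ∫ dt, giving 2√h = 2√h₀ − (0.01266/A) t.
t = 2A(√h₀ − √h)/0.01266 = 2·5.533·(√1.475 − √0.5267)/0.01266
  = 11.0660 × (1.21450 − 0.725741) / 0.01266 = 427.216 s.

427.2 s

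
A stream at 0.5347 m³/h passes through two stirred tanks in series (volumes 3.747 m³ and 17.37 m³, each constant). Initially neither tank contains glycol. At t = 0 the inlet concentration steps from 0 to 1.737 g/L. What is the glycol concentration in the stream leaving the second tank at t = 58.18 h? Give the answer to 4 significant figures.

Time constants: τᵢ = Vᵢ/Q for each well-mixed tank.
τ₁ = 3.747/0.5347 = 7.00767 h; τ₂ = 17.37/0.5347 = 32.4855 h.
Tank 1: C₁ = C_in(1 − e^(−t/τ₁)). Tank 2 (τ₁ ≠ τ₂): C₂ = C_in[1 − (τ₁ e^(−t/τ₁) − τ₂ e^(−t/τ₂))/(τ₁ − τ₂)].
At t = 58.18: e^(−t/τ₁) = 0.000247937, e^(−t/τ₂) = 0.166801.
C₂ = 1.737·[1 − (7.00767·0.000247937 − 32.4855·0.166801)/(-25.4778)] = 1.737·0.787388 = 1.36769 g/L.

1.368 g/L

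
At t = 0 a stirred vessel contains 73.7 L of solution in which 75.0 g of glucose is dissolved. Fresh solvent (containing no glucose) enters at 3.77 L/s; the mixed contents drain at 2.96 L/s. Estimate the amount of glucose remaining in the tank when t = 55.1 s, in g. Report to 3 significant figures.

13.3 g

Let m(t) be the amount of glucose. Volume: V(t) = V₀ + (Q_in − Q_out) t = 73.7 + 0.81000 t; V(55.1) = 118.33 L.
Solute balance: dm/dt = 0 − Q_out C = −Q_out m/V(t).
Separate: dm/m = −Q_out dt/V(t) ⇒ ln(m/m₀) = −(Q_out/(Q_in−Q_out)) ln(V/V₀).
m = m₀ (V₀/V)^(Q_out/(Q_in−Q_out)) = 75.0 × (73.7/118.33)^(3.6543) = 13.293 g.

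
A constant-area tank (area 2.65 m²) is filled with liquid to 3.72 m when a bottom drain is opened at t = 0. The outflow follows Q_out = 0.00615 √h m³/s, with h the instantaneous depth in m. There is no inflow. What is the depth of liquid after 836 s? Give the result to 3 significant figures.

A dh/dt = −Q_out = −0.00615 √h.
Separate and integrate: 2(√h − √h₀) = −(0.00615/A) t.
√h = √3.72 − 0.00615·836/(2·2.65) = 1.9287 − 0.97008 = 0.95865.
h = 0.95865² = 0.91902 m.

0.919 m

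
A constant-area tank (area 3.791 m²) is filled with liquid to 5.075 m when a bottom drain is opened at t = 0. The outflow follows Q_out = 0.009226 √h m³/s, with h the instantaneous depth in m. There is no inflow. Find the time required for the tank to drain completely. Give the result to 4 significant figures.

1851 s

With no inflow, A dh/dt = −0.009226 √h.
This is separable: 2 d(√h)/dt = −0.009226/A, so √h = √h₀ − (0.009226/(2A)) t.
Set h = 0: 2√h₀ = (0.009226/A) t_empty ⇒ t_empty = 2A√h₀/0.009226.
t_empty = 2·3.791·√5.075/0.009226 = 7.58200·2.25278/0.009226 = 1851.35 s.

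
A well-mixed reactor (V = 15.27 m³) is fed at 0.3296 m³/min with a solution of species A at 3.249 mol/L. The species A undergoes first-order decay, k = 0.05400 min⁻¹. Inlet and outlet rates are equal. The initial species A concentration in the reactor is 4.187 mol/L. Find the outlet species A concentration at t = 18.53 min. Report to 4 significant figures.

1.731 mol/L

Accumulation = in − out − consumed: V dC/dt = Q C_in − Q C − k V C.
This is linear with rate a = Q/V + k = 0.0755848 min⁻¹.
C_ss = Q C_in/(Q + kV) = 0.927819 mol/L; C(t) = C_ss + (C₀ − C_ss) e^(−a t).
C(18.53) = 0.927819 + (3.25918)·e^(−0.0755848·18.53) = 0.927819 + (3.25918)·0.246452 = 1.73105 mol/L.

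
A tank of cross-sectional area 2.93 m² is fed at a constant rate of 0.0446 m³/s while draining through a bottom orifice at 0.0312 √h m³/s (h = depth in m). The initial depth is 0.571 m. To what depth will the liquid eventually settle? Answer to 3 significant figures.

Volume balance on the tank: A dh/dt = Q_in − 0.0312 √h. At steady state dh/dt = 0:
Q_in = 0.0312 √h_ss ⇒ √h_ss = 0.0446/0.0312 = 1.4295.
h_ss = 1.4295² = 2.0434 m. (Since h₀ = 0.571 m < h_ss, the level will rise toward this value.)

2.04 m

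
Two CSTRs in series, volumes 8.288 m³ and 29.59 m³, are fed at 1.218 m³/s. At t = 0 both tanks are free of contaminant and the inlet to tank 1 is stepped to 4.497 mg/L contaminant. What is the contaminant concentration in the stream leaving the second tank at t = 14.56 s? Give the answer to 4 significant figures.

Time constants: τᵢ = Vᵢ/Q for each well-mixed tank.
τ₁ = 8.288/1.218 = 6.80460 s; τ₂ = 29.59/1.218 = 24.2939 s.
Solving the cascade with C₁(0)=C₂(0)=0 gives C₂(t) = C_in[1 − (τ₁ e^(−t/τ₁) − τ₂ e^(−t/τ₂))/(τ₁ − τ₂)].
At t = 14.56: e^(−t/τ₁) = 0.117687, e^(−t/τ₂) = 0.549181.
C₂ = 4.497·[1 − (6.80460·0.117687 − 24.2939·0.549181)/(-17.4893)] = 4.497·0.282937 = 1.27237 mg/L.

1.272 mg/L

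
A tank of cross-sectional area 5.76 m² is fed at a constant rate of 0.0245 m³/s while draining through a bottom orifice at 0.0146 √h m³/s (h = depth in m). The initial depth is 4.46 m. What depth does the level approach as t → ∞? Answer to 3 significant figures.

2.82 m

Level balance: A dh/dt = 0.0245 − 0.0146 √h. Setting dh/dt = 0:
Q_in = 0.0146 √h_ss ⇒ √h_ss = 0.0245/0.0146 = 1.6781.
h_ss = 1.6781² = 2.8160 m. (Since h₀ = 4.46 m > h_ss, the level will fall toward this value.)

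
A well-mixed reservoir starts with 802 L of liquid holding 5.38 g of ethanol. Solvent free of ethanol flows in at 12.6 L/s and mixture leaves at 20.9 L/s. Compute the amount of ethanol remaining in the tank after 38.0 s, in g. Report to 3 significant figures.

Let m(t) be the amount of ethanol. Volume: V(t) = V₀ + (Q_in − Q_out) t = 802 − 8.3000 t; V(38.0) = 486.60 L.
No ethanol enters, so dm/dt = −Q_out · (m/V).
dm/m = −Q_out dt/(V₀ − 8.3000 t); integrating gives ln(m/m₀) = −(Q_out/(Q_in−Q_out)) ln(V/V₀).
m = m₀ (V₀/V)^(Q_out/(Q_in−Q_out)) = 5.38 × (802/486.60)^(-2.5181) = 1.5288 g.

1.53 g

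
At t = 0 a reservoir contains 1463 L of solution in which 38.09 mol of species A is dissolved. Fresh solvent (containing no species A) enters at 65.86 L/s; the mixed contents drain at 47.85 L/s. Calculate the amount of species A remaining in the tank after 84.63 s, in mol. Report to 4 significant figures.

5.717 mol

Let m(t) be the amount of species A. Volume: V(t) = V₀ + (Q_in − Q_out) t = 1463 + 18.0100 t; V(84.63) = 2987.19 L.
Species balance (pure solvent in): dm/dt = −Q_out · m/V(t).
Separate: dm/m = −Q_out dt/V(t) ⇒ ln(m/m₀) = −(Q_out/(Q_in−Q_out)) ln(V/V₀).
m = m₀ (V₀/V)^(Q_out/(Q_in−Q_out)) = 38.09 × (1463/2987.19)^(2.65686) = 5.71660 mol.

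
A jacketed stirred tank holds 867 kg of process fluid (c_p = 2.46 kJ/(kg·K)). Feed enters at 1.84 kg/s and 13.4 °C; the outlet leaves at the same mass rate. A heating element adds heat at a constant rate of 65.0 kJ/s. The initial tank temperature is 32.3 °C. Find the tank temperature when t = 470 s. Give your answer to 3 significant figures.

M c_p dT/dt = ṁ c_p (T_in − T) + Q̇.
τ = M/ṁ = 471.20 s; T_ss = T_in + Q̇/(ṁ c_p) = 13.4 + 65.0/(1.84·2.46) = 27.760 °C.
T approaches T_ss exponentially: T(t) = T_ss + (T₀ − T_ss) e^(−t/τ).
T(470) = 27.760 + (4.5398)·e^(−470/471.20) = 27.760 + (4.5398)·0.36881 = 29.435 °C.

29.4 °C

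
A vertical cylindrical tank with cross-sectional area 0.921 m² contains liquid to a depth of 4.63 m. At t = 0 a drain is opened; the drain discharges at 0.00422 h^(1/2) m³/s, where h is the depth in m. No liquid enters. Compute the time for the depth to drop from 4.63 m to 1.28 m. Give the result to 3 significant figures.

445 s

With no inflow, A dh/dt = −0.00422 √h.
∫ h^(−1/2) dh = −(0.00422/A) ∫ dt, giving 2√h = 2√h₀ − (0.00422/A) t.
t = 2A(√h₀ − √h)/0.00422 = 2·0.921·(√4.63 − √1.28)/0.00422
  = 1.8420 × (2.1517 − 1.1314) / 0.00422 = 445.39 s.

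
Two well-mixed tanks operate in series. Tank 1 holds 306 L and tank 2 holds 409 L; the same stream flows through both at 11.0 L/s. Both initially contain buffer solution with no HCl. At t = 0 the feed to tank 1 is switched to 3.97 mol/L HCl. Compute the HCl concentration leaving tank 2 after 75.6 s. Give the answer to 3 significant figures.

2.69 mol/L

Time constants: τᵢ = Vᵢ/Q for each well-mixed tank.
τ₁ = 306/11.0 = 27.818 s; τ₂ = 409/11.0 = 37.182 s.
Solving the cascade with C₁(0)=C₂(0)=0 gives C₂(t) = C_in[1 − (τ₁ e^(−t/τ₁) − τ₂ e^(−t/τ₂))/(τ₁ − τ₂)].
At t = 75.6: e^(−t/τ₁) = 0.066030, e^(−t/τ₂) = 0.13091.
C₂ = 3.97·[1 − (27.818·0.066030 − 37.182·0.13091)/(-9.3636)] = 3.97·0.67634 = 2.6851 mol/L.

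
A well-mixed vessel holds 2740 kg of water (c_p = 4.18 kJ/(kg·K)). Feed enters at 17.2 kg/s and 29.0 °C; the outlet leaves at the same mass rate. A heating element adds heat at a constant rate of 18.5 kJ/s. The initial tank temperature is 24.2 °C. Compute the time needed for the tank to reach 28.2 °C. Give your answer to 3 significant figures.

249 s

M c_p dT/dt = ṁ c_p (T_in − T) + Q̇.
τ = M/ṁ = 159.30 s; T_ss = T_in + Q̇/(ṁ c_p) = 29.257 °C.
T(t) = T_ss + (T₀ − T_ss) e^(−t/τ). Set T = 28.2:
e^(−t/τ) = (28.2 − 29.257)/(24.2 − 29.257) = 0.20907
t = −159.30 · ln(0.20907) = 249.32 s.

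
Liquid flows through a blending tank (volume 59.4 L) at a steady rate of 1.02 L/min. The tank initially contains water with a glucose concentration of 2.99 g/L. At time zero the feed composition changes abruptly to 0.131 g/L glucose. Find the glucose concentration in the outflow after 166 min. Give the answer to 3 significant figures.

0.296 g/L

Unsteady species balance (constant V, well mixed): V dC/dt = Q(C_in − C).
So dC/dt = (C_in − C)/τ with τ = V/Q = 59.4/1.02 = 58.235 min.
Solution: C(t) = C_in + (C₀ − C_in) e^(−t/τ).
C(166) = 0.131 + (2.99 − 0.131)·e^(−166/58.235) = 0.131 + (2.8590)·0.057815 = 0.29629 g/L.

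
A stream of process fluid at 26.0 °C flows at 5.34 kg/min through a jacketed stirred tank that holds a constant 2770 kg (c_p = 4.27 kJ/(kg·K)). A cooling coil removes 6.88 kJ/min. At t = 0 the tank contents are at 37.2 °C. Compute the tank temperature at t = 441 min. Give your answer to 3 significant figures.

30.6 °C

M c_p dT/dt = ṁ c_p (T_in − T) − Q̇.
τ = M/ṁ = 518.73 min; T_ss = T_in − Q̇/(ṁ c_p) = 26.0 − 6.88/(5.34·4.27) = 25.698 °C.
This is linear first-order; T(t) = T_ss + (T₀ − T_ss) e^(−t/τ).
T(441) = 25.698 + (11.502)·e^(−441/518.73) = 25.698 + (11.502)·0.42735 = 30.614 °C.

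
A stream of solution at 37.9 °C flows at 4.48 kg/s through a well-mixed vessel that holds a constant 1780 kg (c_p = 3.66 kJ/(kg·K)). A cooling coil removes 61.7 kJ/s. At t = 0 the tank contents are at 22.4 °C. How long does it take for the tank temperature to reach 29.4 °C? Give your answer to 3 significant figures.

M c_p dT/dt = ṁ c_p (T_in − T) − Q̇.
τ = M/ṁ = 397.32 s; T_ss = T_in − Q̇/(ṁ c_p) = 34.137 °C.
T(t) = T_ss + (T₀ − T_ss) e^(−t/τ). Set T = 29.4:
e^(−t/τ) = (29.4 − 34.137)/(22.4 − 34.137) = 0.40360
t = −397.32 · ln(0.40360) = 360.50 s.

361 s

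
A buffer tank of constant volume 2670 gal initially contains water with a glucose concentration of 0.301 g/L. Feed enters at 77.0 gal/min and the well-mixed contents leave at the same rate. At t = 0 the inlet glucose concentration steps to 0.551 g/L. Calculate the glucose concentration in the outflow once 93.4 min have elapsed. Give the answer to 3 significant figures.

0.534 g/L

Unsteady species balance (constant V, well mixed): V dC/dt = Q(C_in − C).
Rewrite as dC/dt + C/τ = C_in/τ, τ = V/Q = 34.675 min.
This is linear first-order; C(t) = C_in + (C₀ − C_in) e^(−t/τ).
C(93.4) = 0.551 + (0.301 − 0.551)·e^(−93.4/34.675) = 0.551 + (-0.25000)·0.067640 = 0.53409 g/L.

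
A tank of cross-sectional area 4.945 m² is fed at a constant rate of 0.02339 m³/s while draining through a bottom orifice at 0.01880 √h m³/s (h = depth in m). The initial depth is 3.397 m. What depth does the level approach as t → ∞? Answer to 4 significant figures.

A dh/dt = Q_in − 0.01880 √h. Steady state requires inflow = outflow:
Q_in = 0.01880 √h_ss ⇒ √h_ss = 0.02339/0.01880 = 1.24415.
h_ss = 1.24415² = 1.54791 m. (Since h₀ = 3.397 m > h_ss, the level will fall toward this value.)

1.548 m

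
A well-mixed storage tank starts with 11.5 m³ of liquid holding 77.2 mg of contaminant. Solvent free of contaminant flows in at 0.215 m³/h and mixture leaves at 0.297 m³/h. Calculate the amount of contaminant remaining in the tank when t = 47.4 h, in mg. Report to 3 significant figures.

Total volume: dV/dt = Q_in − Q_out = -0.082000 m³/h, so V(t) = 11.5 − 0.082000 t and V(47.4) = 7.6132 m³.
Species balance (pure solvent in): dm/dt = −Q_out · m/V(t).
dm/m = −Q_out dt/(V₀ − 0.082000 t); integrating gives ln(m/m₀) = −(Q_out/(Q_in−Q_out)) ln(V/V₀).
m = m₀ (V₀/V)^(Q_out/(Q_in−Q_out)) = 77.2 × (11.5/7.6132)^(-3.6220) = 17.331 mg.

17.3 mg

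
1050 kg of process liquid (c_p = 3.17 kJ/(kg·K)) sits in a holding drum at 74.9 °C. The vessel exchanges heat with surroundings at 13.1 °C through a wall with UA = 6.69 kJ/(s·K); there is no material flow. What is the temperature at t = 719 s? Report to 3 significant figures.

27.7 °C

M c_p dT/dt = −UA(T − T_amb).
dT/dt = (T_ss − T)/τ with T_ss = T_amb = 13.100 °C, τ = M c_p/UA = 1050·3.17/6.69 = 497.53 s.
Solution: T(t) = T_ss + (T₀ − T_ss) e^(−t/τ).
T(719) = 13.100 + (61.800)·0.23572 = 27.667 °C.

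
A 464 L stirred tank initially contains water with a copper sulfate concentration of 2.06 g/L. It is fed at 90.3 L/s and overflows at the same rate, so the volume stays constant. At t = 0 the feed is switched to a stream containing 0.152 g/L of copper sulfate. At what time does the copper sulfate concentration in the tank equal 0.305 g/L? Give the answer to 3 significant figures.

13.0 s

Species balance: V dC/dt = Q(C_in − C) ⇒ τ = V/Q = 5.1384 s.
C(t) = C_in + (C₀ − C_in) e^(−t/τ). Set C = 0.305 and solve for t:
e^(−t/τ) = (C − C_in)/(C₀ − C_in) = (0.305 − 0.152)/(2.06 − 0.152) = 0.080189
t = −τ ln(…) = 5.1384 × 2.5234 = 12.966 s.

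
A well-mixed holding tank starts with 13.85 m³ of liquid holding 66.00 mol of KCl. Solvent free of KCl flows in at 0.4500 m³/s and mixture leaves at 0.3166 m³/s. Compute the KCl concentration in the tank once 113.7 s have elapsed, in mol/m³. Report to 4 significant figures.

Let m(t) be the amount of KCl. Volume: V(t) = V₀ + (Q_in − Q_out) t = 13.85 + 0.133400 t; V(113.7) = 29.0176 m³.
No KCl enters, so dm/dt = −Q_out · (m/V).
dm/m = −Q_out dt/(V₀ + 0.133400 t); integrating gives ln(m/m₀) = −(Q_out/(Q_in−Q_out)) ln(V/V₀).
m = m₀ (V₀/V)^(Q_out/(Q_in−Q_out)) = 66.00 × (13.85/29.0176)^(2.37331) = 11.4080 mol.
C = m/V = 11.4080/29.0176 = 0.393140 mol/m³.

0.3931 mol/m³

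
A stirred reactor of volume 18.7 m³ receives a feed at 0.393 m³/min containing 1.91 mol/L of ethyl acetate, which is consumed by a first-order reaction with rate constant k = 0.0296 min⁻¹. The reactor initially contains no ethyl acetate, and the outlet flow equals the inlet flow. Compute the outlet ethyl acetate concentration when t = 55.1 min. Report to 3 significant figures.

V dC/dt = Q(C_in − C) − k V C.
dC/dt = (Q/V) C_in − (Q/V + k) C; effective rate a = Q/V + k = 0.021016 + 0.0296 = 0.050616 min⁻¹.
C_ss = Q C_in/(Q + kV) = 0.79304 mol/L; C(t) = C_ss + (C₀ − C_ss) e^(−a t).
C(55.1) = 0.79304 + (-0.79304)·e^(−0.050616·55.1) = 0.79304 + (-0.79304)·0.061486 = 0.74428 mol/L.

0.744 mol/L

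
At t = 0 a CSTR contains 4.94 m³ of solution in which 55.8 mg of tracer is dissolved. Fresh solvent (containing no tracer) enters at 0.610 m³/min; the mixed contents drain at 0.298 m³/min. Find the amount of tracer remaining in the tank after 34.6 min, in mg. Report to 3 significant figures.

18.5 mg

Let m(t) be the amount of tracer. Volume: V(t) = V₀ + (Q_in − Q_out) t = 4.94 + 0.31200 t; V(34.6) = 15.735 m³.
Species balance (pure solvent in): dm/dt = −Q_out · m/V(t).
dm/m = −Q_out dt/(V₀ + 0.31200 t); integrating gives ln(m/m₀) = −(Q_out/(Q_in−Q_out)) ln(V/V₀).
m = m₀ (V₀/V)^(Q_out/(Q_in−Q_out)) = 55.8 × (4.94/15.735)^(0.95513) = 18.453 mg.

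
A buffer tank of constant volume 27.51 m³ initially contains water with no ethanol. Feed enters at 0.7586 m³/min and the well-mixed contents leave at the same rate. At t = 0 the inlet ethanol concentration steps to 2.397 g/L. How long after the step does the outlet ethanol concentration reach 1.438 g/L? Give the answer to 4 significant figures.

33.22 min

Species balance: V dC/dt = Q(C_in − C) ⇒ τ = V/Q = 36.2642 min.
C(t) = C_in + (C₀ − C_in) e^(−t/τ). Set C = 1.438 and solve for t:
e^(−t/τ) = (C − C_in)/(C₀ − C_in) = (1.438 − 2.397)/(0 − 2.397) = 0.400083
t = −τ ln(…) = 36.2642 × 0.916082 = 33.2210 min.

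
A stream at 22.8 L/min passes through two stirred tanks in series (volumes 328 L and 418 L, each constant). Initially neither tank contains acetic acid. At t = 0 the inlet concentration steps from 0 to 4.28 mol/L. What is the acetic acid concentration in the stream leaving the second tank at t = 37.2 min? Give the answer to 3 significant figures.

Species balance on tank i: dCᵢ/dt = (Cᵢ₋₁ − Cᵢ)/τᵢ with τᵢ = Vᵢ/Q.
τ₁ = 328/22.8 = 14.386 min; τ₂ = 418/22.8 = 18.333 min.
Tank 1: C₁ = C_in(1 − e^(−t/τ₁)). Tank 2 (τ₁ ≠ τ₂): C₂ = C_in[1 − (τ₁ e^(−t/τ₁) − τ₂ e^(−t/τ₂))/(τ₁ − τ₂)].
At t = 37.2: e^(−t/τ₁) = 0.075332, e^(−t/τ₂) = 0.13145.
C₂ = 4.28·[1 − (14.386·0.075332 − 18.333·0.13145)/(-3.9474)] = 4.28·0.66401 = 2.8420 mol/L.

2.84 mol/L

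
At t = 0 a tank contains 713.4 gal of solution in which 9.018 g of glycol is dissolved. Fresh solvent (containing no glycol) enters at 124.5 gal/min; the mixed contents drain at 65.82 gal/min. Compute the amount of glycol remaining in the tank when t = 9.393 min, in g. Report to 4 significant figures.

Let m(t) be the amount of glycol. Volume: V(t) = V₀ + (Q_in − Q_out) t = 713.4 + 58.6800 t; V(9.393) = 1264.58 gal.
Species balance (pure solvent in): dm/dt = −Q_out · m/V(t).
Separate: dm/m = −Q_out dt/V(t) ⇒ ln(m/m₀) = −(Q_out/(Q_in−Q_out)) ln(V/V₀).
m = m₀ (V₀/V)^(Q_out/(Q_in−Q_out)) = 9.018 × (713.4/1264.58)^(1.12168) = 4.74511 g.

4.745 g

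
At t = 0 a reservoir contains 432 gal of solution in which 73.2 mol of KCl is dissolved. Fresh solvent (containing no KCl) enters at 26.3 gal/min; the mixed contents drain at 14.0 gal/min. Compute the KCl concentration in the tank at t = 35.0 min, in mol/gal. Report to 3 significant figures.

0.0386 mol/gal

Total volume: dV/dt = Q_in − Q_out = 12.300 gal/min, so V(t) = 432 + 12.300 t and V(35.0) = 862.50 gal.
No KCl enters, so dm/dt = −Q_out · (m/V).
dm/m = −Q_out dt/(V₀ + 12.300 t); integrating gives ln(m/m₀) = −(Q_out/(Q_in−Q_out)) ln(V/V₀).
m = m₀ (V₀/V)^(Q_out/(Q_in−Q_out)) = 73.2 × (432/862.50)^(1.1382) = 33.322 mol.
C = m/V = 33.322/862.50 = 0.038634 mol/gal.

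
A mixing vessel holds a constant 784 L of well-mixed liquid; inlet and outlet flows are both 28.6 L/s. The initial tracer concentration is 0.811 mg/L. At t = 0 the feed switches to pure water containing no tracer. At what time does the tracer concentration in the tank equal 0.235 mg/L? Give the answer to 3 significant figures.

34.0 s

Species balance: V dC/dt = Q(C_in − C) ⇒ τ = V/Q = 27.413 s.
C(t) = C_in + (C₀ − C_in) e^(−t/τ). Set C = 0.235 and solve for t:
e^(−t/τ) = (C − C_in)/(C₀ − C_in) = (0.235 − 0)/(0.811 − 0) = 0.28977
t = −τ ln(…) = 27.413 × 1.2387 = 33.955 s.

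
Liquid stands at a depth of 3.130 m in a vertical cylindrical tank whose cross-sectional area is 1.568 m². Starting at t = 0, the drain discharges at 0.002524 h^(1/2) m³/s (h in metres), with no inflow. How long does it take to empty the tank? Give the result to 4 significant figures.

2198 s

Accumulation of liquid (constant cross-section A): A dh/dt = −0.002524 √h.
This is separable: 2 d(√h)/dt = −0.002524/A, so √h = √h₀ − (0.002524/(2A)) t.
Set h = 0: 2√h₀ = (0.002524/A) t_empty ⇒ t_empty = 2A√h₀/0.002524.
t_empty = 2·1.568·√3.130/0.002524 = 3.13600·1.76918/0.002524 = 2198.16 s.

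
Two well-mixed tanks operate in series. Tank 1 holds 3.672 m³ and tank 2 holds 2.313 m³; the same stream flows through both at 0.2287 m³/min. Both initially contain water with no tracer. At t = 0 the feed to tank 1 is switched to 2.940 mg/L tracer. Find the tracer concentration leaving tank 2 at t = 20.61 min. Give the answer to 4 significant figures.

Time constants: τᵢ = Vᵢ/Q for each well-mixed tank.
τ₁ = 3.672/0.2287 = 16.0560 min; τ₂ = 2.313/0.2287 = 10.1137 min.
Tank 1: C₁ = C_in(1 − e^(−t/τ₁)). Tank 2 (τ₁ ≠ τ₂): C₂ = C_in[1 − (τ₁ e^(−t/τ₁) − τ₂ e^(−t/τ₂))/(τ₁ − τ₂)].
At t = 20.61: e^(−t/τ₁) = 0.277029, e^(−t/τ₂) = 0.130311.
C₂ = 2.940·[1 − (16.0560·0.277029 − 10.1137·0.130311)/(5.94228)] = 2.940·0.473260 = 1.39138 mg/L.

1.391 mg/L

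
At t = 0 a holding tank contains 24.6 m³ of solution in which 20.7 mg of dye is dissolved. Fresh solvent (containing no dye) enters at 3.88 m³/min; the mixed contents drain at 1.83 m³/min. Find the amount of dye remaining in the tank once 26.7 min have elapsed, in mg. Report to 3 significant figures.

Total volume: dV/dt = Q_in − Q_out = 2.0500 m³/min, so V(t) = 24.6 + 2.0500 t and V(26.7) = 79.335 m³.
No dye enters, so dm/dt = −Q_out · (m/V).
dm/m = −Q_out dt/(V₀ + 2.0500 t); integrating gives ln(m/m₀) = −(Q_out/(Q_in−Q_out)) ln(V/V₀).
m = m₀ (V₀/V)^(Q_out/(Q_in−Q_out)) = 20.7 × (24.6/79.335)^(0.89268) = 7.2780 mg.

7.28 mg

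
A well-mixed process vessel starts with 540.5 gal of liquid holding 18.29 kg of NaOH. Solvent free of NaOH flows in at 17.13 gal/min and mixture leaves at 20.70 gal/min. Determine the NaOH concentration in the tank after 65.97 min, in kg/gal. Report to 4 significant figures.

Let m(t) be the amount of NaOH. Volume: V(t) = V₀ + (Q_in − Q_out) t = 540.5 − 3.57000 t; V(65.97) = 304.987 gal.
No NaOH enters, so dm/dt = −Q_out · (m/V).
Separate: dm/m = −Q_out dt/V(t) ⇒ ln(m/m₀) = −(Q_out/(Q_in−Q_out)) ln(V/V₀).
m = m₀ (V₀/V)^(Q_out/(Q_in−Q_out)) = 18.29 × (540.5/304.987)^(-5.79832) = 0.662596 kg.
C = m/V = 0.662596/304.987 = 0.00217254 kg/gal.

0.002173 kg/gal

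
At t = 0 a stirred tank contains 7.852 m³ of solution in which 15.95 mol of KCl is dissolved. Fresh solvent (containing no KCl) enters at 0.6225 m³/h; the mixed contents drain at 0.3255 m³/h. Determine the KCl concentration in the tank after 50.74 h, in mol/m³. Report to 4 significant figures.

0.2151 mol/m³

Let m(t) be the amount of KCl. Volume: V(t) = V₀ + (Q_in − Q_out) t = 7.852 + 0.297000 t; V(50.74) = 22.9218 m³.
No KCl enters, so dm/dt = −Q_out · (m/V).
Separate: dm/m = −Q_out dt/V(t) ⇒ ln(m/m₀) = −(Q_out/(Q_in−Q_out)) ln(V/V₀).
m = m₀ (V₀/V)^(Q_out/(Q_in−Q_out)) = 15.95 × (7.852/22.9218)^(1.09596) = 4.92999 mol.
C = m/V = 4.92999/22.9218 = 0.215079 mol/m³.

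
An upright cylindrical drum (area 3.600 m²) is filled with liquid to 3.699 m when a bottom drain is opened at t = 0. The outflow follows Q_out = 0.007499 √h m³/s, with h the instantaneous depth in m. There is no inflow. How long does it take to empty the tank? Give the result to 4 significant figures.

Accumulation of liquid (constant cross-section A): A dh/dt = −0.007499 √h.
∫ h^(−1/2) dh = −(0.007499/A) ∫ dt, giving 2√h = 2√h₀ − (0.007499/A) t.
Tank is empty when √h = 0: t_empty = 2A√h₀/0.007499.
t_empty = 2·3.600·√3.699/0.007499 = 7.20000·1.92328/0.007499 = 1846.59 s.

1847 s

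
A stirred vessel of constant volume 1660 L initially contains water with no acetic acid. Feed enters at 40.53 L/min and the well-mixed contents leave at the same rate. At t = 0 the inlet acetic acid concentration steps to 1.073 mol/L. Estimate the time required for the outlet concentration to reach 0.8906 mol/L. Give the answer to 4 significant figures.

72.58 min

Species balance on the tank: V dC/dt = Q(C_in − C), so τ = V/Q = 40.9573 min.
C(t) = C_in + (C₀ − C_in) e^(−t/τ). Set C = 0.8906 and solve for t:
e^(−t/τ) = (C − C_in)/(C₀ − C_in) = (0.8906 − 1.073)/(0 − 1.073) = 0.169991
t = −τ ln(…) = 40.9573 × 1.77201 = 72.5768 min.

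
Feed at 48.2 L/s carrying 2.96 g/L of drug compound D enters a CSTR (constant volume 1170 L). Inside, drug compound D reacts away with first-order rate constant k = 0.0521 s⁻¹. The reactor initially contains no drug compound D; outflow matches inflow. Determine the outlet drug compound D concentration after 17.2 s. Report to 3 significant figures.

Species balance: V dC/dt = Q C_in − Q C − k V C.
dC/dt = (Q/V) C_in − (Q/V + k) C; effective rate a = Q/V + k = 0.041197 + 0.0521 = 0.093297 s⁻¹.
C_ss = Q C_in/(Q + kV) = 1.3070 g/L; C(t) = C_ss + (C₀ − C_ss) e^(−a t).
C(17.2) = 1.3070 + (-1.3070)·e^(−0.093297·17.2) = 1.3070 + (-1.3070)·0.20095 = 1.0444 g/L.

1.04 g/L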